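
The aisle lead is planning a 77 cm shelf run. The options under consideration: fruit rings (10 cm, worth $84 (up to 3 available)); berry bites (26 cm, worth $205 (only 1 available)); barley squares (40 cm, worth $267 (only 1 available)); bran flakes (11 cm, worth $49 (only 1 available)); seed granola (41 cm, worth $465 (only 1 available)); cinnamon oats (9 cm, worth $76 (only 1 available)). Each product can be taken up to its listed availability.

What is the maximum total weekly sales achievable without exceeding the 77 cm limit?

By weekly sales per cm: seed granola 11.34, cinnamon oats 8.44, fruit rings 8.40 lead.
A density-first pass picks 2×fruit rings + seed granola + cinnamon oats — 709 at 70 cm.
Replace fruit rings and cinnamon oats with berry bites: the trade gains 45 net, giving 754 at 77 cm.
Every other selection either busts 77 cm or exceeds an availability limit or fails to beat 754.

754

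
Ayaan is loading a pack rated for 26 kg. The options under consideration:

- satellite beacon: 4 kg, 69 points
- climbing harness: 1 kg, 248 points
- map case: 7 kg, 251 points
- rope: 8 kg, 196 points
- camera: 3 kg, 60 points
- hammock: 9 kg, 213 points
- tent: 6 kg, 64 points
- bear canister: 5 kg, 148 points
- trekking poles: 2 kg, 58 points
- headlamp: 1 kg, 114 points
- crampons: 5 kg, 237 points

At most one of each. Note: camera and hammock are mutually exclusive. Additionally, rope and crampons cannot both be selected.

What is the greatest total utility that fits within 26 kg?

The ratio heuristic lands on climbing harness + map case + camera + bear canister + trekking poles + headlamp + crampons (1116) but leaves 2 kg idle.
Dropping trekking poles frees 2 kg; slotting in satellite beacon (4 kg) lifts the total to 1127 at 26 kg.
An exhaustive check of the 2048 subsets confirms 1127.

1127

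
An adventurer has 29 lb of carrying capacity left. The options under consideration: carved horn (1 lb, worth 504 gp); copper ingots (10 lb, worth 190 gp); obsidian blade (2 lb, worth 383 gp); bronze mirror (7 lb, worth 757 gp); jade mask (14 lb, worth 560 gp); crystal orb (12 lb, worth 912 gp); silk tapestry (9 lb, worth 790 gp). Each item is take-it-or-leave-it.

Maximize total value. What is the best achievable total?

Greedy by ratio would take carved horn + copper ingots + obsidian blade + bronze mirror + silk tapestry: 29 lb used, total 2624.
Replace copper ingots and obsidian blade with crystal orb: the trade gains 339 net, giving 2963 at 29 lb.
Runner-up carved horn + copper ingots + obsidian blade + bronze mirror + silk tapestry tops out at 2624.

2963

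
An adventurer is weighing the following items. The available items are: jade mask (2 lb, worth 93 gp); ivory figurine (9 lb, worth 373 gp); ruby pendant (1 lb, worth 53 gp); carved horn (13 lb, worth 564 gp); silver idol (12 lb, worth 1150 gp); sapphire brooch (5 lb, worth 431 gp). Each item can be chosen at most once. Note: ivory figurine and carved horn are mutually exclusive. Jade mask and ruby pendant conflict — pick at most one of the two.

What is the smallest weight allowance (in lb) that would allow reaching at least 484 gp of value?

Look for the lowest-weight combination reaching 484.
ruby pendant + sapphire brooch reaches 484 using 6 lb.
Any bundle with less than 6 lb falls short of 484.

6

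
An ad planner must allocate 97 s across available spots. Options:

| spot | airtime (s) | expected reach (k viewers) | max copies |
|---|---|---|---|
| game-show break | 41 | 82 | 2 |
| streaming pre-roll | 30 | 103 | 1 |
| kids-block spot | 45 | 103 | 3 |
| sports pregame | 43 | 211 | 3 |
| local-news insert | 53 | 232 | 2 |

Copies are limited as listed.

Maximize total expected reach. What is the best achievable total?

443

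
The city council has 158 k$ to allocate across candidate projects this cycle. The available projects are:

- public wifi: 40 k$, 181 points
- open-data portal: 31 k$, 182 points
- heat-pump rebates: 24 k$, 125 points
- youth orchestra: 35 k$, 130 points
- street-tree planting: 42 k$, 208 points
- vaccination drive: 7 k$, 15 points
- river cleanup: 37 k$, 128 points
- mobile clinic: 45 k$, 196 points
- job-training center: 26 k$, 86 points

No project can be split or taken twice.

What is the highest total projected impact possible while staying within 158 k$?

A density-first pass picks public wifi + open-data portal + heat-pump rebates + street-tree planting + vaccination drive — 711 at 144 k$.
Replace heat-pump rebates and vaccination drive with mobile clinic: the trade gains 56 net, giving 767 at 158 k$.
Nothing else within 158 k$ beats 767.

767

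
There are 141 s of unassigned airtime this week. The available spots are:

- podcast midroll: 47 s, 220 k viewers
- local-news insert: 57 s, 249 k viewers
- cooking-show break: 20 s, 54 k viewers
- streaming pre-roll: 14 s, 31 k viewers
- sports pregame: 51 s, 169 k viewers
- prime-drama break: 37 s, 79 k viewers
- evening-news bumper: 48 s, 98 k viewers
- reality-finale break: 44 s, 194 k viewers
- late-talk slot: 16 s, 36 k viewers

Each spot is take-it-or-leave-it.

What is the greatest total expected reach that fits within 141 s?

Taking the top-ratio spots first gives podcast midroll + cooking-show break + streaming pre-roll + reality-finale break + late-talk slot for 535 (141 s).
The 58 s tied up in streaming pre-roll and reality-finale break is better spent on local-news insert — total rises to 559 (140 s).
No other feasible combination exceeds 559.

559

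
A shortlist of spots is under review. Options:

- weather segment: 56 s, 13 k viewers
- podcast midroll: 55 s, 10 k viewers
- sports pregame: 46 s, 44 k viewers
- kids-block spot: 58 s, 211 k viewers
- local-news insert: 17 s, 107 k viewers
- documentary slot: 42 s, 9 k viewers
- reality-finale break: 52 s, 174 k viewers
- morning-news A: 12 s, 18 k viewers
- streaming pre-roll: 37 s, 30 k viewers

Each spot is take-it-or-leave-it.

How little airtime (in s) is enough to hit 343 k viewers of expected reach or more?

Need the lightest bundle worth ≥ 343.
kids-block spot + reality-finale break: 385 expected reach at 110 s.
Any bundle with less than 110 s falls short of 343.

110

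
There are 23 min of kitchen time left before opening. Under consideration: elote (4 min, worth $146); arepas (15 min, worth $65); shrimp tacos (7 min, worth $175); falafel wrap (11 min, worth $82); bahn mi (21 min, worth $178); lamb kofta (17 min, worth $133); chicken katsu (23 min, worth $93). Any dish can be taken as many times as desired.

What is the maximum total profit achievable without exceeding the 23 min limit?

Filling by ratio: 5×elote for 730, with 3 min left unused.
Dropping elote frees 4 min; slotting in shrimp tacos (7 min) lifts the total to 759 at 23 min.

759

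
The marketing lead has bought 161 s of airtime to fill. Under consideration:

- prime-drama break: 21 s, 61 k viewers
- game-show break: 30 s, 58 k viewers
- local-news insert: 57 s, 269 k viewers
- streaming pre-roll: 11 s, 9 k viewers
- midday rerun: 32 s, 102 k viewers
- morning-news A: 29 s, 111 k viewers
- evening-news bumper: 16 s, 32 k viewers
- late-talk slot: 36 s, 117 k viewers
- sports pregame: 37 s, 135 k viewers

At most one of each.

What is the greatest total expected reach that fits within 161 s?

632

Density check — local-news insert 4.72, morning-news A 3.83, sports pregame 3.65 are the best per s.
Taking local-news insert + morning-news A + late-talk slot + sports pregame: 159 s used, 632 in expected reach.
Runner-up local-news insert + midday rerun + morning-news A + sports pregame tops out at 617.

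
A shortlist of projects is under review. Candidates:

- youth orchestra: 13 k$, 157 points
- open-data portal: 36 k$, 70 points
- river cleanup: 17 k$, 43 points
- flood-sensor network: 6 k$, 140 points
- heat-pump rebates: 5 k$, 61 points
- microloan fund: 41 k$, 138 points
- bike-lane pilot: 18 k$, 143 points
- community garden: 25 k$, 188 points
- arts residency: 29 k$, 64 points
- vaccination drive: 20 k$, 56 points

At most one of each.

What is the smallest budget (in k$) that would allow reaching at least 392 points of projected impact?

Minimise k$ subject to total projected impact ≥ 392.
youth orchestra + flood-sensor network + bike-lane pilot: 440 projected impact at 37 k$.
Below 37 k$ the best achievable stays under 392.

37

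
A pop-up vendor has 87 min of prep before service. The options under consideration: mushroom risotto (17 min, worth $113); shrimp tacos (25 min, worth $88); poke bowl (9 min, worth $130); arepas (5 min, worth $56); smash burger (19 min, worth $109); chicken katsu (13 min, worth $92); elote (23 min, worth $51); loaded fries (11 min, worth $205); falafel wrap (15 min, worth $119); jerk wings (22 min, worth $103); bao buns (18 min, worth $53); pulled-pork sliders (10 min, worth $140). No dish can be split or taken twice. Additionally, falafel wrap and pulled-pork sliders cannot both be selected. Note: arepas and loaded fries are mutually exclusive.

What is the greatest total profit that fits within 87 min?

789

Best packing: mushroom risotto + poke bowl + smash burger + chicken katsu + loaded fries + pulled-pork sliders — 79 min, 789 total.
Next best is mushroom risotto + poke bowl + chicken katsu + loaded fries + jerk wings + pulled-pork sliders at 783 (82 min) — short by 6.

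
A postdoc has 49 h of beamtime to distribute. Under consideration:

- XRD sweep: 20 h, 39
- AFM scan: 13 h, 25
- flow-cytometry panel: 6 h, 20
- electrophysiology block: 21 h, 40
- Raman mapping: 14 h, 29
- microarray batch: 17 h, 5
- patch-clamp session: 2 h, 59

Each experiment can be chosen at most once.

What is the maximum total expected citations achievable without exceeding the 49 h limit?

By expected citations per h: patch-clamp session 29.50, flow-cytometry panel 3.33, Raman mapping 2.07, XRD sweep 1.95 lead.
Greedy by ratio would take XRD sweep + flow-cytometry panel + Raman mapping + patch-clamp session: 42 h used, total 147.
The 14 h tied up in Raman mapping is better spent on electrophysiology block — total rises to 158 (49 h).
An exhaustive check of the 128 subsets confirms 158.

158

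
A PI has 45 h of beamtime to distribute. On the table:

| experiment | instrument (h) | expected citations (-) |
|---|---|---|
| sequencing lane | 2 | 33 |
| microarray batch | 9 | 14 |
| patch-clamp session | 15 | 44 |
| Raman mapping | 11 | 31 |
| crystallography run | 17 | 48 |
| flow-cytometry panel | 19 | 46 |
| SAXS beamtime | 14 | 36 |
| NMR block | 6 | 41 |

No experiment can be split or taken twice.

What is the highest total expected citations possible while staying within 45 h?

168

Taking the top-ratio experiments first gives sequencing lane + patch-clamp session + crystallography run + NMR block for 166 (40 h).
Replace patch-clamp session with flow-cytometry panel: the trade gains 2 net, giving 168 at 44 h.
The closest alternative, sequencing lane + microarray batch + Raman mapping + crystallography run + NMR block, reaches only 167.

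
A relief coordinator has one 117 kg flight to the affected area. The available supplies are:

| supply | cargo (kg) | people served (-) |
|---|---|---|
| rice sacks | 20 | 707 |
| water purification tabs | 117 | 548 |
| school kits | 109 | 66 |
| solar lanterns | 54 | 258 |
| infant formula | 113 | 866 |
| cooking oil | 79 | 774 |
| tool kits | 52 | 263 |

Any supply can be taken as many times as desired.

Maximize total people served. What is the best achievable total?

3535

The ratio ordering already packs tightly: 5×rice sacks, 100 kg, 3535.
The spare 17 kg is too small for any remaining supply, and no exchange beats 3535.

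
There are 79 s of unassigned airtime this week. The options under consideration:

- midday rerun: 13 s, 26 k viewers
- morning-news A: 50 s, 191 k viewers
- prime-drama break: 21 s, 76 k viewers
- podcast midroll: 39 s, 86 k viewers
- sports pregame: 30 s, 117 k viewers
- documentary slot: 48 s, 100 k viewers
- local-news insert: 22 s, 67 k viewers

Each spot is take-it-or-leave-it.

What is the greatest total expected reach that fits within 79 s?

267

Filling by ratio: prime-drama break + sports pregame + local-news insert for 260, with 6 s left unused.
The 52 s tied up in sports pregame and local-news insert is better spent on morning-news A — total rises to 267 (71 s).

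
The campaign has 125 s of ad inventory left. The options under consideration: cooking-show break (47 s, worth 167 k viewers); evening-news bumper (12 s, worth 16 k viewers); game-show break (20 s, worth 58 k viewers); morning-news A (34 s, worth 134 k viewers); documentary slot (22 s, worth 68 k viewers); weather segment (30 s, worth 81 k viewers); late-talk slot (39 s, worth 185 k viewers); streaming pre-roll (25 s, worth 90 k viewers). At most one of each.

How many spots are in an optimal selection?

Optimal total is 486.
One optimal bundle: cooking-show break + morning-news A + late-talk slot (120 s).
Any selection reaching 486 contains exactly 3 spots.

3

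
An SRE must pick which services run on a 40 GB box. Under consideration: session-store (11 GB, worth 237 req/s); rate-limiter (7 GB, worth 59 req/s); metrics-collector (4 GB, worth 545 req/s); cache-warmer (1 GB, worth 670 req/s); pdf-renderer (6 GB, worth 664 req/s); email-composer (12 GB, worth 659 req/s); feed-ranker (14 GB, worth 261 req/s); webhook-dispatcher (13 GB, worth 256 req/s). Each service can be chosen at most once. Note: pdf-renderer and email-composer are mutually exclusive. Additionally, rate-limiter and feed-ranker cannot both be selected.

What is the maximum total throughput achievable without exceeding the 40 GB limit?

2396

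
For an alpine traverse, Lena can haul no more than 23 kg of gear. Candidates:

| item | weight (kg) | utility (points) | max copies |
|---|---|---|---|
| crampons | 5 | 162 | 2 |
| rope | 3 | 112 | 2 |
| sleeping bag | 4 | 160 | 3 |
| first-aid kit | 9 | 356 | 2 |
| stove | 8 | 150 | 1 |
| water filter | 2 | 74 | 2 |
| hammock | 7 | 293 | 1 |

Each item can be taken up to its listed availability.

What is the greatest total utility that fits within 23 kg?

The ratio heuristic lands on rope + 3×sleeping bag + hammock (885) but leaves 1 kg idle.
Dropping rope frees 3 kg; slotting in 2×water filter (4 kg) lifts the total to 921 at 23 kg.
No other feasible combination exceeds 921.

921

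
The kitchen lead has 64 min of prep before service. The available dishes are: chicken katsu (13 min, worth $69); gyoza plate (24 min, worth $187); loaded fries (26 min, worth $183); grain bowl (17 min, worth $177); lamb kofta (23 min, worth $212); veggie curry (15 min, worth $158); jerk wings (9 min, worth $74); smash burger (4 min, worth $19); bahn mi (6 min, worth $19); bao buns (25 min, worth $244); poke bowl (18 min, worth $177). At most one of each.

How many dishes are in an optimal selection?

Optimal total is 621.
For example grain bowl + lamb kofta + veggie curry + jerk wings achieves it, using 64 min.
Any selection reaching 621 contains exactly 4 dishes.

4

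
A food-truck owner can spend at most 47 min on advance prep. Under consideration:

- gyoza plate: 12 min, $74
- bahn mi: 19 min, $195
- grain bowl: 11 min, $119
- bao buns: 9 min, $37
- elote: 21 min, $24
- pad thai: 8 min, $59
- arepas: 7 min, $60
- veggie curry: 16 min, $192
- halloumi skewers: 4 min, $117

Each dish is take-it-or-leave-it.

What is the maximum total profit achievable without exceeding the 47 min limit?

564

Greedy by ratio would take grain bowl + pad thai + arepas + veggie curry + halloumi skewers: 46 min used, total 547.
Replace grain bowl and pad thai with bahn mi: the trade gains 17 net, giving 564 at 46 min.
Runner-up bahn mi + pad thai + veggie curry + halloumi skewers tops out at 563.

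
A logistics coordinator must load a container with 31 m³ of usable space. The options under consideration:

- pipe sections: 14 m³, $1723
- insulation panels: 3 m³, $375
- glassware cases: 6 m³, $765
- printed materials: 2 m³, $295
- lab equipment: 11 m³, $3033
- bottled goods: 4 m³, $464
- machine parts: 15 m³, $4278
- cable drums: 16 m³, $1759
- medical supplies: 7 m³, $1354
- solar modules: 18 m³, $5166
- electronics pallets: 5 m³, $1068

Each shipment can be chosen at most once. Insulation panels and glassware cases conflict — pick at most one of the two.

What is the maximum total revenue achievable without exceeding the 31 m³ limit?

8494

Printed materials + lab equipment + solar modules uses 31 of the 31 m³ and totals 8494.
An exhaustive check of the 2048 subsets confirms 8494.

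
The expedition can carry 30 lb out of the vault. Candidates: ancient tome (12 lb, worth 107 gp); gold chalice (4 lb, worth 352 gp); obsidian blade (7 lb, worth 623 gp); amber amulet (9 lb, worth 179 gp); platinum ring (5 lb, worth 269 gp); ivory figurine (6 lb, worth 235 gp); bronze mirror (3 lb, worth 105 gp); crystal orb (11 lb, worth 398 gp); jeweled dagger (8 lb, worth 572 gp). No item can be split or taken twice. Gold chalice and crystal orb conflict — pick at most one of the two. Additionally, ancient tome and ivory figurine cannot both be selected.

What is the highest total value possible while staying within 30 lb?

2051

Density check — obsidian blade 89.00, gold chalice 88.00, jeweled dagger 71.50, platinum ring 53.80 are the best per lb.
Best packing: gold chalice + obsidian blade + platinum ring + ivory figurine + jeweled dagger — 30 lb, 2051 total.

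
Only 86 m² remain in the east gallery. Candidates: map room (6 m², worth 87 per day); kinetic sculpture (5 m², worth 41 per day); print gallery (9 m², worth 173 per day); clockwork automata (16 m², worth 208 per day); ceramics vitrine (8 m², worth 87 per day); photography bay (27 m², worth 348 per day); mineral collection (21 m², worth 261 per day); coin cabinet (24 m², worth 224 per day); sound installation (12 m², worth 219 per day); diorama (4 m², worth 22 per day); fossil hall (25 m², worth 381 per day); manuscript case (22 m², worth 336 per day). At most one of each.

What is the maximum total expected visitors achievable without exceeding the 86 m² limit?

1317

A density-first pass picks map room + print gallery + ceramics vitrine + sound installation + diorama + fossil hall + manuscript case — 1305 at 86 m².
The 18 m² tied up in map room and ceramics vitrine and diorama is better spent on clockwork automata — total rises to 1317 (84 m²).
Next best is map room + print gallery + ceramics vitrine + sound installation + diorama + fossil hall + manuscript case at 1305 (86 m²) — short by 12.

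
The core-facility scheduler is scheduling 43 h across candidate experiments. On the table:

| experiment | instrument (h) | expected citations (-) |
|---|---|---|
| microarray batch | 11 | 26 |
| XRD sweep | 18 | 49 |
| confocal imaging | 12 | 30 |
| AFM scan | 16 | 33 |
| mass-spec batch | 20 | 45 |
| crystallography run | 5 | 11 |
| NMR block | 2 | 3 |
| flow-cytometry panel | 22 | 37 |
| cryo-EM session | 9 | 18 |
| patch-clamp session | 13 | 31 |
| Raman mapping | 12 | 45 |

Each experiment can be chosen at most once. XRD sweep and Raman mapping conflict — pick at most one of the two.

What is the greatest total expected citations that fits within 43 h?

117

Ranking by ratio (expected citations/h): Raman mapping 3.75, XRD sweep 2.72, confocal imaging 2.50, patch-clamp session 2.38.
Best packing: confocal imaging + crystallography run + patch-clamp session + Raman mapping — 42 h, 117 total.
The closest alternative, microarray batch + mass-spec batch + Raman mapping, reaches only 116.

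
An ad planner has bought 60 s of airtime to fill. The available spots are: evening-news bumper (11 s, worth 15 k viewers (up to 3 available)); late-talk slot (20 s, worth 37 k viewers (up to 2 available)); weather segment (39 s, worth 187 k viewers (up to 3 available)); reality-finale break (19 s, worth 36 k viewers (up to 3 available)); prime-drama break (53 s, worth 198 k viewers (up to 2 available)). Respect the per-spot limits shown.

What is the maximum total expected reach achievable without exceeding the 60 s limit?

224

Greedy by ratio would take weather segment + reality-finale break: 58 s used, total 223.
Replace reality-finale break with late-talk slot: the trade gains 1 net, giving 224 at 59 s.
The spare 1 s is too small for any remaining spot, and no exchange beats 224.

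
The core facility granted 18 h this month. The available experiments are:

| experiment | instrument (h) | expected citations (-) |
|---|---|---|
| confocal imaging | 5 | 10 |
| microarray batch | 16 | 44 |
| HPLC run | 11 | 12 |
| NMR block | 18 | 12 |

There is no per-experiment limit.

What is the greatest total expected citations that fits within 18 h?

Taking microarray batch: 16 h used, 44 in expected citations.
Every other selection either busts 18 h or fails to beat 44.

44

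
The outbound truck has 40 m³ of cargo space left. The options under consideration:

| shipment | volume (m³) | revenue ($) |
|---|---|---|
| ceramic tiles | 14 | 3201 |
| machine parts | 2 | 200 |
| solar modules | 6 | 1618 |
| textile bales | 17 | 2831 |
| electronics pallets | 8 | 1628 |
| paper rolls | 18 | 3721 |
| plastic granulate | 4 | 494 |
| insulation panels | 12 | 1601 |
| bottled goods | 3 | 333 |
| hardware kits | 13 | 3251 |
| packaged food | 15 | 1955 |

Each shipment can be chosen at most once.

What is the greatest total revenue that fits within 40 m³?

8923

By revenue per m³: solar modules 269.67, hardware kits 250.08, ceramic tiles 228.64, paper rolls 206.72 lead.
Greedy by ratio would take ceramic tiles + solar modules + plastic granulate + bottled goods + hardware kits: 40 m³ used, total 8897.
Dropping ceramic tiles and plastic granulate frees 18 m³; slotting in paper rolls (18 m³) lifts the total to 8923 at 40 m³.
That's the maximum — no swap from here does better than 8923.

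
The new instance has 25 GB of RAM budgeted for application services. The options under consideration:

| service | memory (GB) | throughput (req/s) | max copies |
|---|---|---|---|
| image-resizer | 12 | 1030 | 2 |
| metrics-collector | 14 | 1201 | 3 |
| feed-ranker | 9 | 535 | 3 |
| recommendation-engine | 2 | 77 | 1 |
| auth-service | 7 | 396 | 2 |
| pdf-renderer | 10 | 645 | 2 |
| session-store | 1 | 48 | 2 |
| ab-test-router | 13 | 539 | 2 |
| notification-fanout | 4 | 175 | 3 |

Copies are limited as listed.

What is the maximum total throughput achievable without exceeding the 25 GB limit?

2108

Best packing: 2×image-resizer + session-store — 25 GB, 2108 total.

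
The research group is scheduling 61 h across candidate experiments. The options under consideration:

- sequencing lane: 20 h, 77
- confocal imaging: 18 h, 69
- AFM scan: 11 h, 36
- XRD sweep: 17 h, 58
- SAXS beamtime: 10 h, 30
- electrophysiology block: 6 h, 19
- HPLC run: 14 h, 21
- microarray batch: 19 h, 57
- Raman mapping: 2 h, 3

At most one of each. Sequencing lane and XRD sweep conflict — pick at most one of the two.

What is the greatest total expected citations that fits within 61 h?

Best packing: sequencing lane + confocal imaging + AFM scan + SAXS beamtime + Raman mapping — 61 h, 215 total.
The closest alternative, sequencing lane + confocal imaging + AFM scan + SAXS beamtime, reaches only 212.

215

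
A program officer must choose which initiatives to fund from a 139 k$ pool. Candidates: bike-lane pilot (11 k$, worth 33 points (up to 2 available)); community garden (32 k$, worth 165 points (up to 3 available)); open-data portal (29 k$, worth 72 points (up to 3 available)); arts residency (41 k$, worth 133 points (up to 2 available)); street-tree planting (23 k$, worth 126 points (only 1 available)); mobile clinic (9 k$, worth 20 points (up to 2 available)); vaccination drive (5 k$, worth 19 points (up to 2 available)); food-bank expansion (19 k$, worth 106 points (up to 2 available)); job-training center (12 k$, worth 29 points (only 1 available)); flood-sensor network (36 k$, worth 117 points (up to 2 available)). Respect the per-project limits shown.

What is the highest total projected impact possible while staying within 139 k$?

Density check — food-bank expansion 5.58, street-tree planting 5.48, community garden 5.16 are the best per k$.
The ratio heuristic lands on 2×community garden + street-tree planting + 2×vaccination drive + 2×food-bank expansion (706) but leaves 4 k$ idle.
The 29 k$ tied up in 2×vaccination drive and food-bank expansion is better spent on community garden — total rises to 727 (138 k$).

727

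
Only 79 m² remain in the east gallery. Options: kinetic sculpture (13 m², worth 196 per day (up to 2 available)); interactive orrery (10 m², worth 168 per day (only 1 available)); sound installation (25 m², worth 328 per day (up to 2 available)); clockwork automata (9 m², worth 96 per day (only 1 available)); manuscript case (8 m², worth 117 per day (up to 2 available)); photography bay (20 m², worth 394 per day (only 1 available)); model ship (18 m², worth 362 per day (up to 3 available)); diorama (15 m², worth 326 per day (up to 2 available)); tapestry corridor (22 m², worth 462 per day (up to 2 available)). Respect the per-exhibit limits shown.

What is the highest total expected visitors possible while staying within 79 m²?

1644

A density-first pass picks 2×diorama + 2×tapestry corridor — 1576 at 74 m².
Dropping diorama frees 15 m²; slotting in photography bay (20 m²) lifts the total to 1644 at 79 m².
Every other selection either busts 79 m² or exceeds an availability limit or fails to beat 1644.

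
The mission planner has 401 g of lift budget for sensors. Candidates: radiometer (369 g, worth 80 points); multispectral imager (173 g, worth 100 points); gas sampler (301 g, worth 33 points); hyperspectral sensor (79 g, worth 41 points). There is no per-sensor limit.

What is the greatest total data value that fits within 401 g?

The ratio heuristic lands on 2×multispectral imager (200) but leaves 55 g idle.
Dropping 2×multispectral imager frees 346 g; slotting in 5×hyperspectral sensor (395 g) lifts the total to 205 at 395 g.

205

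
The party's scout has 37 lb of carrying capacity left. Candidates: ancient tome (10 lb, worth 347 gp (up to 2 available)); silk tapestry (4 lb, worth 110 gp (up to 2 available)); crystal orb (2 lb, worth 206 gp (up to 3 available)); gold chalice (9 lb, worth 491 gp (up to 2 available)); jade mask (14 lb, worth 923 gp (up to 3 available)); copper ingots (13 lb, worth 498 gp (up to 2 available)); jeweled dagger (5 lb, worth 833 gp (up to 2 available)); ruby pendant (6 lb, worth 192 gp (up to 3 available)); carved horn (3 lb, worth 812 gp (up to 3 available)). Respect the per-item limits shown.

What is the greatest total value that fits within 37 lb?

By value per lb: carved horn 270.67, jeweled dagger 166.60, crystal orb 103.00, jade mask 65.93 lead.
Greedy by ratio would take 3×crystal orb + gold chalice + 2×jeweled dagger + 3×carved horn: 34 lb used, total 5211.
Replace crystal orb and gold chalice with jade mask: the trade gains 226 net, giving 5437 at 37 lb.
No other feasible combination exceeds 5437.

5437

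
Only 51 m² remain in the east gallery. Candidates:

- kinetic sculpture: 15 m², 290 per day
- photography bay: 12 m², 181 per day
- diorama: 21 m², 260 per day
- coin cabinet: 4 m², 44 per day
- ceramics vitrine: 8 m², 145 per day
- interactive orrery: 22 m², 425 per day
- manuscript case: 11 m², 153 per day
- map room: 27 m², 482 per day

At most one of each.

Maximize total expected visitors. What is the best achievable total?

Density check — kinetic sculpture 19.33, interactive orrery 19.32, ceramics vitrine 18.12 are the best per m².
Taking the top-ratio exhibits first gives kinetic sculpture + coin cabinet + ceramics vitrine + interactive orrery for 904 (49 m²).
Replace coin cabinet and interactive orrery with map room: the trade gains 13 net, giving 917 at 50 m².
The spare 1 m² is too small for any remaining exhibit, and no exchange beats 917.

917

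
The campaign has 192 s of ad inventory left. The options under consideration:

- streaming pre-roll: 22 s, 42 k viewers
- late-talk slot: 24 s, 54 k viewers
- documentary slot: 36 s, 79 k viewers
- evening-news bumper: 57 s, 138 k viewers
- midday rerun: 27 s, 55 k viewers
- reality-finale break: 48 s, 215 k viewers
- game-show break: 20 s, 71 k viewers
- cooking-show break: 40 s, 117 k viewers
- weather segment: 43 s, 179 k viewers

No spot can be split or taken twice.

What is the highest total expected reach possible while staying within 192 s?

The ratio heuristic lands on late-talk slot + reality-finale break + game-show break + cooking-show break + weather segment (636) but leaves 17 s idle.
Replace late-talk slot with documentary slot: the trade gains 25 net, giving 661 at 187 s.
Every other selection either busts 192 s or fails to beat 661.

661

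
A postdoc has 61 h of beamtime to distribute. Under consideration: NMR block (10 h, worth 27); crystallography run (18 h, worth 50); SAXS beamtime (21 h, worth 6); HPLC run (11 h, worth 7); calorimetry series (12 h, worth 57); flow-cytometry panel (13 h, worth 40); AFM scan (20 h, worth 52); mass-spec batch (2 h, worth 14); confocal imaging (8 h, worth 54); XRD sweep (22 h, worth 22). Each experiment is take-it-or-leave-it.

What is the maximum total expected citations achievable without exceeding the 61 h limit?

228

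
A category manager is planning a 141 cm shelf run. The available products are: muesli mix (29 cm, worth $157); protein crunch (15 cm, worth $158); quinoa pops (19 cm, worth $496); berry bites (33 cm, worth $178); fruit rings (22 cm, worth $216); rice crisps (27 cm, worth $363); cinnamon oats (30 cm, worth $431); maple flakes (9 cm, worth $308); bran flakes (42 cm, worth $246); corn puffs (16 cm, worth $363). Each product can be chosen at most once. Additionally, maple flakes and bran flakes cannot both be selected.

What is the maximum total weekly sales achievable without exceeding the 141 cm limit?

Best packing: protein crunch + quinoa pops + fruit rings + rice crisps + cinnamon oats + maple flakes + corn puffs — 138 cm, 2335 total.

2335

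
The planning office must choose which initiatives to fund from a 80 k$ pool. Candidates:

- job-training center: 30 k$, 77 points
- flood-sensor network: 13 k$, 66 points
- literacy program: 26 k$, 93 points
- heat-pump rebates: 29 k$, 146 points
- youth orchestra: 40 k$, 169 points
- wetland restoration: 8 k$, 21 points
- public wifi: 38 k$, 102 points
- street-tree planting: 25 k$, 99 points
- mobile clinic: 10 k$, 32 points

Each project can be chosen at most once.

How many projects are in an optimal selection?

3

The maximum projected impact within 80 k$ is 347.
heat-pump rebates + youth orchestra + mobile clinic hits 347 at 79 k$.
Every optimal selection uses 3 projects.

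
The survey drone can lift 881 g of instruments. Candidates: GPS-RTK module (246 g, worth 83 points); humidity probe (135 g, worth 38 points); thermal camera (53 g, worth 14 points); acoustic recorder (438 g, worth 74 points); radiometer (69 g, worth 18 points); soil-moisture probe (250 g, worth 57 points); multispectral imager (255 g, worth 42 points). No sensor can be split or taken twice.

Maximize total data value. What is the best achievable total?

214

Ranking by ratio (data value/g): GPS-RTK module 0.34, humidity probe 0.28, thermal camera 0.26.
Greedy by ratio would take GPS-RTK module + humidity probe + thermal camera + radiometer + soil-moisture probe: 753 g used, total 210.
The 135 g tied up in humidity probe is better spent on multispectral imager — total rises to 214 (873 g).
Next best is GPS-RTK module + humidity probe + thermal camera + radiometer + soil-moisture probe at 210 (753 g) — short by 4.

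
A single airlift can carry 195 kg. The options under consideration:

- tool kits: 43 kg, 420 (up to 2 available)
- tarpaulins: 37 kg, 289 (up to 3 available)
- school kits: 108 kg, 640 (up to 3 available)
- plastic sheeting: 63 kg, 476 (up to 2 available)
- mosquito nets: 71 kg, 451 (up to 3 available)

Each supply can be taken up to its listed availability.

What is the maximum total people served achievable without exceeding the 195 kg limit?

1605

Density check — tool kits 9.77, tarpaulins 7.81, plastic sheeting 7.56 are the best per kg.
A density-first pass picks 2×tool kits + 2×tarpaulins — 1418 at 160 kg.
Replace tarpaulins with plastic sheeting: the trade gains 187 net, giving 1605 at 186 kg.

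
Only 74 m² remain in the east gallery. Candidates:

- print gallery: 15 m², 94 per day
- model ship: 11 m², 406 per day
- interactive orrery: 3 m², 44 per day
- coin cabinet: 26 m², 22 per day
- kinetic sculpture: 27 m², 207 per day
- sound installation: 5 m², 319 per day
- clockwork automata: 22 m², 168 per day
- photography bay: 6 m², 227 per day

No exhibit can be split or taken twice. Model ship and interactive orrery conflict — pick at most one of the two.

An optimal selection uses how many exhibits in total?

5

Optimal total is 1327.
For example model ship + kinetic sculpture + sound installation + clockwork automata + photography bay achieves it, using 71 m².
Every optimal selection uses 5 exhibits.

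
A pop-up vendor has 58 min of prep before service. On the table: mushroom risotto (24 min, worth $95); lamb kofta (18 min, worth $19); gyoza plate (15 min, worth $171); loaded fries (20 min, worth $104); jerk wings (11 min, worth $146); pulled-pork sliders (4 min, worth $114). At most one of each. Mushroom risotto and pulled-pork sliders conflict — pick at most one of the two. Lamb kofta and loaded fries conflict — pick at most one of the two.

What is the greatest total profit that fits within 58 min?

535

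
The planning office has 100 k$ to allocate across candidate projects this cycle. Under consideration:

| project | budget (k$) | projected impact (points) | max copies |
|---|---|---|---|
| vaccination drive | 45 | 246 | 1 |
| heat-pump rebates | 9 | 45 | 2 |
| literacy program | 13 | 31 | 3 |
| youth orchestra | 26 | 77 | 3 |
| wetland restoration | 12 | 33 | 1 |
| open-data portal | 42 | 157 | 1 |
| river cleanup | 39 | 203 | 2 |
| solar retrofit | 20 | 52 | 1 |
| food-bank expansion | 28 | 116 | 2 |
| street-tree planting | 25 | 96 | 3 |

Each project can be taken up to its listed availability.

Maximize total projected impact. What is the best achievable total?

496

Taking the top-ratio projects first gives vaccination drive + heat-pump rebates + river cleanup for 494 (93 k$).
The 45 k$ tied up in vaccination drive is better spent on heat-pump rebates + river cleanup — total rises to 496 (96 k$).
Nothing else within 100 k$ beats 496.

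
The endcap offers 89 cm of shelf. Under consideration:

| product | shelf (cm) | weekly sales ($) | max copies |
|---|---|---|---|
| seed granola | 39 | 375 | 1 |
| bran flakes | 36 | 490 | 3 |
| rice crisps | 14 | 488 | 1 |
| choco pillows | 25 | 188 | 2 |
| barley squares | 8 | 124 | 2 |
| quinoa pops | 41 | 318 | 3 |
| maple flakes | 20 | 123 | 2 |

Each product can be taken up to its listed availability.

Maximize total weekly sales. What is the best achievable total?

1468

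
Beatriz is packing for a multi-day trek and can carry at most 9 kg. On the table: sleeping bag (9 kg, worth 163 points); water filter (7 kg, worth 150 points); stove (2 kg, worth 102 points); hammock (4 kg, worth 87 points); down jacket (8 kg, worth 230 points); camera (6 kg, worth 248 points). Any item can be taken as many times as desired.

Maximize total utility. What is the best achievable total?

408

4×stove uses 8 of the 9 kg and totals 408.
That's the maximum — no swap from here does better than 408.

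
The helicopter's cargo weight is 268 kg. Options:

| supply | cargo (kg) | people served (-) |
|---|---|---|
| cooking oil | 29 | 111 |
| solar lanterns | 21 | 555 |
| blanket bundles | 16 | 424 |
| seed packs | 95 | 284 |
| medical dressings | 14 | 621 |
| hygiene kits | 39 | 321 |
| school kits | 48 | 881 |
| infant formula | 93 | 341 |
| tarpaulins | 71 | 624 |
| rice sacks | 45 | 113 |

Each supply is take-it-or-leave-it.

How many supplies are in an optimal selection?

7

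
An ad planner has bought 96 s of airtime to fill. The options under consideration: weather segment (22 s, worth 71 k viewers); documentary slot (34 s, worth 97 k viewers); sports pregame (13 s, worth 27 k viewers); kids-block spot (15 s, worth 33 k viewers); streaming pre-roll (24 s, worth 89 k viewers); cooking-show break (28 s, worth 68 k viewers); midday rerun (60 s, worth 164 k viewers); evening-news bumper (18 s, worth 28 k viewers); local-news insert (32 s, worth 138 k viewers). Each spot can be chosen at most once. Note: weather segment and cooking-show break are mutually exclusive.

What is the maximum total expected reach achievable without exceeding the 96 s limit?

331

The ratio ordering already packs tightly: weather segment + kids-block spot + streaming pre-roll + local-news insert, 93 s, 331.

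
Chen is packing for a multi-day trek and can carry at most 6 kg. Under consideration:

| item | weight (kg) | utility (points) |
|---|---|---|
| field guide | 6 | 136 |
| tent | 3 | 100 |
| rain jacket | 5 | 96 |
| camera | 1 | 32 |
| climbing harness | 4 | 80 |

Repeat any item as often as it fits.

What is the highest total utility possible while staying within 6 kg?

200

2×tent uses 6 of the 6 kg and totals 200.
No other feasible combination exceeds 200.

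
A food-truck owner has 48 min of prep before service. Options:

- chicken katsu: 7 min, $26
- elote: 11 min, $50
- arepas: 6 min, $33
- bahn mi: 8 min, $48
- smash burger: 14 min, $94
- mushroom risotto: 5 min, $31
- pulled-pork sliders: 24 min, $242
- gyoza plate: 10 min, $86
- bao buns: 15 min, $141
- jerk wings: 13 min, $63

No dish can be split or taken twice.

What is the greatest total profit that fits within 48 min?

By profit per min: pulled-pork sliders 10.08, bao buns 9.40, gyoza plate 8.60 lead.
A density-first pass picks mushroom risotto + pulled-pork sliders + bao buns — 414 at 44 min.
The 5 min tied up in mushroom risotto is better spent on bahn mi — total rises to 431 (47 min).

431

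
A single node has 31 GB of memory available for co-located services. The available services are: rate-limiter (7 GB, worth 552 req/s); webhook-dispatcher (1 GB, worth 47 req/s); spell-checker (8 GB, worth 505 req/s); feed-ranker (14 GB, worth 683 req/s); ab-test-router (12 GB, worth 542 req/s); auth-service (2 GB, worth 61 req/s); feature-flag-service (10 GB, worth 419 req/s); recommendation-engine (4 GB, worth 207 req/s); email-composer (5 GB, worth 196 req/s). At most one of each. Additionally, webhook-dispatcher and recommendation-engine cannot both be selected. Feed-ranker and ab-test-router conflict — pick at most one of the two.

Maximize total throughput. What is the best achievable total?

1806

By throughput per GB: rate-limiter 78.86, spell-checker 63.12, recommendation-engine 51.75 lead.
Rate-limiter + spell-checker + ab-test-router + recommendation-engine uses 31 of the 31 GB and totals 1806.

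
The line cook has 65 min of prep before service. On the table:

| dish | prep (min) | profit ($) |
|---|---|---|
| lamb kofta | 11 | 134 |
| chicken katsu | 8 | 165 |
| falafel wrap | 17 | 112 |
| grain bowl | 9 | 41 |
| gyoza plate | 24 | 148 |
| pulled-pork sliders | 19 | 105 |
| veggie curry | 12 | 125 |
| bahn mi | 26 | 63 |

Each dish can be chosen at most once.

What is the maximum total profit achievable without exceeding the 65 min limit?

A density-first pass picks lamb kofta + chicken katsu + falafel wrap + grain bowl + veggie curry — 577 at 57 min.
The 17 min tied up in falafel wrap is better spent on gyoza plate — total rises to 613 (64 min).
Runner-up lamb kofta + chicken katsu + falafel wrap + grain bowl + veggie curry tops out at 577.

613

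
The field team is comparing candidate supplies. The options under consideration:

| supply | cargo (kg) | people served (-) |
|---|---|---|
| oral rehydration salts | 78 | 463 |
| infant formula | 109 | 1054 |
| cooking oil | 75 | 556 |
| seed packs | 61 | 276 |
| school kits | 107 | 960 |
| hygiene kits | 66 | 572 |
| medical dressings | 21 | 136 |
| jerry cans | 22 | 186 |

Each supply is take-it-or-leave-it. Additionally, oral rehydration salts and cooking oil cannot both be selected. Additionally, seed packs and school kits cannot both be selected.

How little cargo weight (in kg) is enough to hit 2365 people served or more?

Need the lightest bundle worth ≥ 2365.
Taking infant formula + cooking oil + hygiene kits + jerry cans gives 2368 (≥ 2365) for 272 kg.
Below 272 kg the best achievable stays under 2365.

272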